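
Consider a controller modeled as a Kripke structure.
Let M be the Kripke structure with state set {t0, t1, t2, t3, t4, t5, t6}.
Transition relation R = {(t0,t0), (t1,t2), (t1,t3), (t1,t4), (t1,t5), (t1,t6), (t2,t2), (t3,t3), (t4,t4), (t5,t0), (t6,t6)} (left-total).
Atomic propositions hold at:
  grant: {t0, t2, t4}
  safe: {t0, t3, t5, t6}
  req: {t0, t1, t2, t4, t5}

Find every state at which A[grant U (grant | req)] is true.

{t0, t1, t2, t4, t5}

Sat(grant | req) = {t0, t1, t2, t4, t5}
A[grant U (grant | req)]: least fixpoint, start Z0 = Sat((grant | req)) = {t0, t1, t2, t4, t5}, add states in Sat(grant) with every successor in Z. Already a fixed point.
Sat(A[grant U (grant | req)]) = {t0, t1, t2, t4, t5}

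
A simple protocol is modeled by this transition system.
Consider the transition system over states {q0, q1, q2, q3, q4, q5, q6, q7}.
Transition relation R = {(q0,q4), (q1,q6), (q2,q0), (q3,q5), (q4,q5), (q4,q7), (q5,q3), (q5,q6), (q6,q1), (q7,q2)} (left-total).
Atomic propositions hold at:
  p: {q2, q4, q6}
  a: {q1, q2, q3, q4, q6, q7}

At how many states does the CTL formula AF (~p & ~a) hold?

6

Sat(~p) = {q0, q1, q3, q5, q7}
Sat(~a) = {q0, q5}
Sat(~p & ~a) = {q0, q5}
AF (~p & ~a): least fixpoint, start Z0 = {q0, q5}, add states with every successor in Z. Z1 = {q0, q2, q3, q5}; Z2 = {q0, q2, q3, q5, q7}; Z3 = {q0, q2, q3, q4, q5, q7}; fixed.
Sat(AF (~p & ~a)) = {q0, q2, q3, q4, q5, q7}
|Sat(AF (~p & ~a))| = |{q0, q2, q3, q4, q5, q7}| = 6.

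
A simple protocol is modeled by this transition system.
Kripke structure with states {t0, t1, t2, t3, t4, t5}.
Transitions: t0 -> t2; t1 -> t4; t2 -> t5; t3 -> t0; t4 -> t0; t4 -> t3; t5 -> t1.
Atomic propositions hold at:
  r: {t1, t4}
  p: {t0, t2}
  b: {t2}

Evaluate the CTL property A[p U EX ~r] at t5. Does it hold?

No

Sat(~r) = {t0, t2, t3, t5}
Sat(EX ~r) = {s : some successor in {t0, t2, t3, t5}} = {t0, t2, t3, t4}
A[p U EX ~r]: least fixpoint, start Z0 = Sat(EX ~r) = {t0, t2, t3, t4}, add states in Sat(p) with every successor in Z. Already a fixed point.
Sat(A[p U EX ~r]) = {t0, t2, t3, t4}
t5 ∉ Sat(A[p U EX ~r]) = {t0, t2, t3, t4}, so the formula does not hold at t5.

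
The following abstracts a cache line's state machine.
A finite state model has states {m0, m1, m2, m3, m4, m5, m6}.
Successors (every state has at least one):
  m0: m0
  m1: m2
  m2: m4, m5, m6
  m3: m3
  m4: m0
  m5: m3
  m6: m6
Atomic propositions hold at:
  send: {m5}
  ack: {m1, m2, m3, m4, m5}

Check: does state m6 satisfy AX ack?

Sat(AX ack) = {s : every successor in {m1, m2, m3, m4, m5}} = {m1, m3, m5}
m6 ∉ Sat(AX ack) = {m1, m3, m5}, so the formula does not hold at m6.

No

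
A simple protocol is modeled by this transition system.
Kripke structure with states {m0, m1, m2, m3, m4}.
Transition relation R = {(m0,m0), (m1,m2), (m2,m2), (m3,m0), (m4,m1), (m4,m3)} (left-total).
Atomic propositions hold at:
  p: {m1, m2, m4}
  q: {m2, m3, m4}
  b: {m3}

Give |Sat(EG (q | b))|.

1

Sat(q | b) = {m2, m3, m4}
EG (q | b): greatest fixpoint, start Z0 = {m2, m3, m4}, keep only states in Sat with some successor in Z. Z1 = {m2, m4}; Z2 = {m2}; fixed.
Sat(EG (q | b)) = {m2}
|Sat(EG (q | b))| = |{m2}| = 1.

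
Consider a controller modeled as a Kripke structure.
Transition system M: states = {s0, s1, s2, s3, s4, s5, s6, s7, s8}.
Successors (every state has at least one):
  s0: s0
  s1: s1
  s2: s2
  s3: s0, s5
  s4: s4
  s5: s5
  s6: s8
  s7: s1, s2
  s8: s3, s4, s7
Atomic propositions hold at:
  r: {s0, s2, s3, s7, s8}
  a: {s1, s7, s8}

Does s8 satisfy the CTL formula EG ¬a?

Sat(¬a) = {s0, s2, s3, s4, s5, s6}
EG ¬a: greatest fixpoint, start Z0 = {s0, s2, s3, s4, s5, s6}, keep only states in Sat with some successor in Z. Z1 = {s0, s2, s3, s4, s5}; fixed.
Sat(EG ¬a) = {s0, s2, s3, s4, s5}
s8 ∉ Sat(EG ¬a) = {s0, s2, s3, s4, s5}, so the formula does not hold at s8.

No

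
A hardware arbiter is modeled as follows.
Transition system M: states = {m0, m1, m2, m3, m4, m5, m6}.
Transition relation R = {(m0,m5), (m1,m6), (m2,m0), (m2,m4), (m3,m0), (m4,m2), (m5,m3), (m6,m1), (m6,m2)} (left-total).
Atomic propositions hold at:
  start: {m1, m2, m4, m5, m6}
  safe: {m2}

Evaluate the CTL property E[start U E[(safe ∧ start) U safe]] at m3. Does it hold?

No

Sat(safe ∧ start) = {m2}
E[(safe ∧ start) U safe]: least fixpoint, start Z0 = Sat(safe) = {m2}, add states in Sat(safe ∧ start) with some successor in Z. Already a fixed point.
Sat(E[(safe ∧ start) U safe]) = {m2}
E[start U E[(safe ∧ start) U safe]]: least fixpoint, start Z0 = Sat(E[(safe ∧ start) U safe]) = {m2}, add states in Sat(start) with some successor in Z. Z1 = {m2, m4, m6}; Z2 = {m1, m2, m4, m6}; fixed.
Sat(E[start U E[(safe ∧ start) U safe]]) = {m1, m2, m4, m6}
m3 ∉ Sat(E[start U E[(safe ∧ start) U safe]]) = {m1, m2, m4, m6}, so the formula does not hold at m3.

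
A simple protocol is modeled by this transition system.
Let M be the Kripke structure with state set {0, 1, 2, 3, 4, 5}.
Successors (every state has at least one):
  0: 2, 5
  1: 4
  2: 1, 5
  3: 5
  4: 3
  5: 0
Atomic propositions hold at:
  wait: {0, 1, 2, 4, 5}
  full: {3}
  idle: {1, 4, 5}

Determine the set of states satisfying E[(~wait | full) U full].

{3}

Sat(~wait) = {3}
Sat(~wait | full) = {3}
E[(~wait | full) U full]: least fixpoint, start Z0 = Sat(full) = {3}, add states in Sat(~wait | full) with some successor in Z. Already a fixed point.
Sat(E[(~wait | full) U full]) = {3}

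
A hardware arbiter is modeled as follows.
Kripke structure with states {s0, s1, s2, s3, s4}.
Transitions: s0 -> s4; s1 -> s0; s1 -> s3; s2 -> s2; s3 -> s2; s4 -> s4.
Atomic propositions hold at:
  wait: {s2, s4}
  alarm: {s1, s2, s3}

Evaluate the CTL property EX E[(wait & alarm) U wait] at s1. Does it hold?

Sat(wait & alarm) = {s2}
E[(wait & alarm) U wait]: least fixpoint, start Z0 = Sat(wait) = {s2, s4}, add states in Sat(wait & alarm) with some successor in Z. Already a fixed point.
Sat(E[(wait & alarm) U wait]) = {s2, s4}
Sat(EX E[(wait & alarm) U wait]) = {s : some successor in {s2, s4}} = {s0, s2, s3, s4}
s1 ∉ Sat(EX E[(wait & alarm) U wait]) = {s0, s2, s3, s4}, so the formula does not hold at s1.

No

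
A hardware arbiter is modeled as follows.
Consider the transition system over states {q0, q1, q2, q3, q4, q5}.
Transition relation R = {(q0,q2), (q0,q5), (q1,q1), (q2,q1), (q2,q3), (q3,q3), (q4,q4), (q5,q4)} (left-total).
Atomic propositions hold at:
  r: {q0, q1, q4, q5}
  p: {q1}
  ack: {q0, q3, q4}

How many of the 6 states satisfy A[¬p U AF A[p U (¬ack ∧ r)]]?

Sat(¬p) = {q0, q2, q3, q4, q5}
Sat(¬ack) = {q1, q2, q5}
Sat(¬ack ∧ r) = {q1, q5}
A[p U (¬ack ∧ r)]: least fixpoint, start Z0 = Sat((¬ack ∧ r)) = {q1, q5}, add states in Sat(p) with every successor in Z. Already a fixed point.
Sat(A[p U (¬ack ∧ r)]) = {q1, q5}
AF A[p U (¬ack ∧ r)]: least fixpoint, start Z0 = {q1, q5}, add states with every successor in Z. Already a fixed point.
Sat(AF A[p U (¬ack ∧ r)]) = {q1, q5}
A[¬p U AF A[p U (¬ack ∧ r)]]: least fixpoint, start Z0 = Sat(AF A[p U (¬ack ∧ r)]) = {q1, q5}, add states in Sat(¬p) with every successor in Z. Already a fixed point.
Sat(A[¬p U AF A[p U (¬ack ∧ r)]]) = {q1, q5}
|Sat(A[¬p U AF A[p U (¬ack ∧ r)]])| = |{q1, q5}| = 2.

2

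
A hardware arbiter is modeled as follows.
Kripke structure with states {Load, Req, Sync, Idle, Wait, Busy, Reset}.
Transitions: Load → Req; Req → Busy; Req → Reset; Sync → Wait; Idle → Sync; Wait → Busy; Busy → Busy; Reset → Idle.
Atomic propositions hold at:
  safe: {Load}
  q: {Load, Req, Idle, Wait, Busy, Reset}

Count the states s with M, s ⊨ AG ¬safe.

Sat(¬safe) = {Req, Sync, Idle, Wait, Busy, Reset}
AG ¬safe: greatest fixpoint, start Z0 = {Req, Sync, Idle, Wait, Busy, Reset}, keep only states in Sat with every successor in Z. Already a fixed point.
Sat(AG ¬safe) = {Req, Sync, Idle, Wait, Busy, Reset}
|Sat(AG ¬safe)| = |{Req, Sync, Idle, Wait, Busy, Reset}| = 6.

6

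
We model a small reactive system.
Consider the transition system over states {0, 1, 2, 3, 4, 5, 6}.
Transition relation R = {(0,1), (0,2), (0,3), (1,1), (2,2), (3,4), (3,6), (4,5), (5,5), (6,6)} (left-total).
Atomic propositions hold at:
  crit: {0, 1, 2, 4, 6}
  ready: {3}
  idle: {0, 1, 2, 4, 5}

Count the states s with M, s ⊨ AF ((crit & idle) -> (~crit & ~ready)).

4

Sat(crit & idle) = {0, 1, 2, 4}
Sat(~crit) = {3, 5}
Sat(~ready) = {0, 1, 2, 4, 5, 6}
Sat(~crit & ~ready) = {5}
Sat((crit & idle) -> (~crit & ~ready)) = {3, 5, 6}
AF ((crit & idle) -> (~crit & ~ready)): least fixpoint, start Z0 = {3, 5, 6}, add states with every successor in Z. Z1 = {3, 4, 5, 6}; fixed.
Sat(AF ((crit & idle) -> (~crit & ~ready))) = {3, 4, 5, 6}
|Sat(AF ((crit & idle) -> (~crit & ~ready)))| = |{3, 4, 5, 6}| = 4.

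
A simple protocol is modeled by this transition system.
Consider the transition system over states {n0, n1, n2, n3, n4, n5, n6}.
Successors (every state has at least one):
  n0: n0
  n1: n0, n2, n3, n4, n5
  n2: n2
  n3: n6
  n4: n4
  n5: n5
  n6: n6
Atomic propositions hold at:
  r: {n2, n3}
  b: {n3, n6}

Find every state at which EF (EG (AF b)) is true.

AF b: least fixpoint, start Z0 = {n3, n6}, add states with every successor in Z. Already a fixed point.
Sat(AF b) = {n3, n6}
EG (AF b): greatest fixpoint, start Z0 = {n3, n6}, keep only states in Sat with some successor in Z. Already a fixed point.
Sat(EG (AF b)) = {n3, n6}
EF (EG (AF b)): least fixpoint, start Z0 = {n3, n6}, add states with some successor in Z. Z1 = {n1, n3, n6}; fixed.
Sat(EF (EG (AF b))) = {n1, n3, n6}

{n1, n3, n6}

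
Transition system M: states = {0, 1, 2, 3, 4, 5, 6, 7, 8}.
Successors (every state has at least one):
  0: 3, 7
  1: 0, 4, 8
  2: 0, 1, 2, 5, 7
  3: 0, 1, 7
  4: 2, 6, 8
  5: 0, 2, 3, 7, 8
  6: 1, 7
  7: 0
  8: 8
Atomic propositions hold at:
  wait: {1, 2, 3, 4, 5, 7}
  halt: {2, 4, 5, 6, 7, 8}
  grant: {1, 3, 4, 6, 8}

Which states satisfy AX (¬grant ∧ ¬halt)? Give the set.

Sat(¬grant) = {0, 2, 5, 7}
Sat(¬halt) = {0, 1, 3}
Sat(¬grant ∧ ¬halt) = {0}
Sat(AX (¬grant ∧ ¬halt)) = {s : every successor in {0}} = {7}

{7}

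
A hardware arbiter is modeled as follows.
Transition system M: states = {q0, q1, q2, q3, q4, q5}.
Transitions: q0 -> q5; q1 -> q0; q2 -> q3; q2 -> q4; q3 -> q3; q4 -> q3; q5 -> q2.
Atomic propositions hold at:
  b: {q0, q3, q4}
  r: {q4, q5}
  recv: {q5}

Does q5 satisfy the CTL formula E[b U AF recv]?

AF recv: least fixpoint, start Z0 = {q5}, add states with every successor in Z. Z1 = {q0, q5}; Z2 = {q0, q1, q5}; fixed.
Sat(AF recv) = {q0, q1, q5}
E[b U AF recv]: least fixpoint, start Z0 = Sat(AF recv) = {q0, q1, q5}, add states in Sat(b) with some successor in Z. Already a fixed point.
Sat(E[b U AF recv]) = {q0, q1, q5}
q5 ∈ Sat(E[b U AF recv]) = {q0, q1, q5}, so the formula holds at q5.

Yes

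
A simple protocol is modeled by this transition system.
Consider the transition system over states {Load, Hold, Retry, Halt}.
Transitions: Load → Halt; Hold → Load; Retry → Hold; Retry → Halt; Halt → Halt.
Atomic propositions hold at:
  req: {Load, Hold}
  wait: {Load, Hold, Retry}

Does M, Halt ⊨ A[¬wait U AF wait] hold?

Sat(¬wait) = {Halt}
AF wait: least fixpoint, start Z0 = {Load, Hold, Retry}, add states with every successor in Z. Already a fixed point.
Sat(AF wait) = {Load, Hold, Retry}
A[¬wait U AF wait]: least fixpoint, start Z0 = Sat(AF wait) = {Load, Hold, Retry}, add states in Sat(¬wait) with every successor in Z. Already a fixed point.
Sat(A[¬wait U AF wait]) = {Load, Hold, Retry}
Halt ∉ Sat(A[¬wait U AF wait]) = {Load, Hold, Retry}, so the formula does not hold at Halt.

No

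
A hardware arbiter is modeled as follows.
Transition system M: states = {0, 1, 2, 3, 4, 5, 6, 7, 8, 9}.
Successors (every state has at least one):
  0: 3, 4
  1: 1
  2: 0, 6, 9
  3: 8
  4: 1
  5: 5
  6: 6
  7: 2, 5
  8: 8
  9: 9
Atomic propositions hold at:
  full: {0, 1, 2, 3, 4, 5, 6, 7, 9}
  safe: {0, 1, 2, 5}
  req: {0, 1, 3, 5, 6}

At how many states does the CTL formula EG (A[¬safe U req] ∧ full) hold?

Sat(¬safe) = {3, 4, 6, 7, 8, 9}
A[¬safe U req]: least fixpoint, start Z0 = Sat(req) = {0, 1, 3, 5, 6}, add states in Sat(¬safe) with every successor in Z. Z1 = {0, 1, 3, 4, 5, 6}; fixed.
Sat(A[¬safe U req]) = {0, 1, 3, 4, 5, 6}
Sat(A[¬safe U req] ∧ full) = {0, 1, 3, 4, 5, 6}
EG (A[¬safe U req] ∧ full): greatest fixpoint, start Z0 = {0, 1, 3, 4, 5, 6}, keep only states in Sat with some successor in Z. Z1 = {0, 1, 4, 5, 6}; fixed.
Sat(EG (A[¬safe U req] ∧ full)) = {0, 1, 4, 5, 6}
|Sat(EG (A[¬safe U req] ∧ full))| = |{0, 1, 4, 5, 6}| = 5.

5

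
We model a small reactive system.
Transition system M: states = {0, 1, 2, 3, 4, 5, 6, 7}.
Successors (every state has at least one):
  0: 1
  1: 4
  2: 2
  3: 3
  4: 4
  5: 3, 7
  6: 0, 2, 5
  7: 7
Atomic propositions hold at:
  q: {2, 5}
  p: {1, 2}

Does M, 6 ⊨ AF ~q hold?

Sat(~q) = {0, 1, 3, 4, 6, 7}
AF ~q: least fixpoint, start Z0 = {0, 1, 3, 4, 6, 7}, add states with every successor in Z. Z1 = {0, 1, 3, 4, 5, 6, 7}; fixed.
Sat(AF ~q) = {0, 1, 3, 4, 5, 6, 7}
6 ∈ Sat(AF ~q) = {0, 1, 3, 4, 5, 6, 7}, so the formula holds at 6.

Yes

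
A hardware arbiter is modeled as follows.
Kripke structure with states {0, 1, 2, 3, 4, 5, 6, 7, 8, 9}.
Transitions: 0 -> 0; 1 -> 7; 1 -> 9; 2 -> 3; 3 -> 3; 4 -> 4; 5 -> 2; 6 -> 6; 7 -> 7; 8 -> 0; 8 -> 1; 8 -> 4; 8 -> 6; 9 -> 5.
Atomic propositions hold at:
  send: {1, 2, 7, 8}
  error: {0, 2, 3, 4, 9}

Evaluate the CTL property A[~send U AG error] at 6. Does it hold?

Sat(~send) = {0, 3, 4, 5, 6, 9}
AG error: greatest fixpoint, start Z0 = {0, 2, 3, 4, 9}, keep only states in Sat with every successor in Z. Z1 = {0, 2, 3, 4}; fixed.
Sat(AG error) = {0, 2, 3, 4}
A[~send U AG error]: least fixpoint, start Z0 = Sat(AG error) = {0, 2, 3, 4}, add states in Sat(~send) with every successor in Z. Z1 = {0, 2, 3, 4, 5}; Z2 = {0, 2, 3, 4, 5, 9}; fixed.
Sat(A[~send U AG error]) = {0, 2, 3, 4, 5, 9}
6 ∉ Sat(A[~send U AG error]) = {0, 2, 3, 4, 5, 9}, so the formula does not hold at 6.

No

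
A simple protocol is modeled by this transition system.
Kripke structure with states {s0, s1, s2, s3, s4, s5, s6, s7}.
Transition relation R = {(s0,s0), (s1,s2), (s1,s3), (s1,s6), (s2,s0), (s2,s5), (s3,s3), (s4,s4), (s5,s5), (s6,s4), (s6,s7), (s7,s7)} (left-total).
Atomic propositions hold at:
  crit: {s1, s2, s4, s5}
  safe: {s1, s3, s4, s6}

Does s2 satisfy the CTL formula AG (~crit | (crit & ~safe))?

Yes

Sat(~crit) = {s0, s3, s6, s7}
Sat(~safe) = {s0, s2, s5, s7}
Sat(crit & ~safe) = {s2, s5}
Sat(~crit | (crit & ~safe)) = {s0, s2, s3, s5, s6, s7}
AG (~crit | (crit & ~safe)): greatest fixpoint, start Z0 = {s0, s2, s3, s5, s6, s7}, keep only states in Sat with every successor in Z. Z1 = {s0, s2, s3, s5, s7}; fixed.
Sat(AG (~crit | (crit & ~safe))) = {s0, s2, s3, s5, s7}
s2 ∈ Sat(AG (~crit | (crit & ~safe))) = {s0, s2, s3, s5, s7}, so the formula holds at s2.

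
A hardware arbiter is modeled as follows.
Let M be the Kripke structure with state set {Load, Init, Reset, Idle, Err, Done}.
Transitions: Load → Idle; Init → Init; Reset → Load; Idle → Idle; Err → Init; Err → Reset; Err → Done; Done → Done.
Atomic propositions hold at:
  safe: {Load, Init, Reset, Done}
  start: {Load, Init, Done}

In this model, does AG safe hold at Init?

AG safe: greatest fixpoint, start Z0 = {Load, Init, Reset, Done}, keep only states in Sat with every successor in Z. Z1 = {Init, Reset, Done}; Z2 = {Init, Done}; fixed.
Sat(AG safe) = {Init, Done}
Init ∈ Sat(AG safe) = {Init, Done}, so the formula holds at Init.

Yes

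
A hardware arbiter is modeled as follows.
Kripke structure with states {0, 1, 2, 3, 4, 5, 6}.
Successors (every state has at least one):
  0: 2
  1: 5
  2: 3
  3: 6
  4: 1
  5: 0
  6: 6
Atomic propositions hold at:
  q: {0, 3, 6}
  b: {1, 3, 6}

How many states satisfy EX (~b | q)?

6

Sat(~b) = {0, 2, 4, 5}
Sat(~b | q) = {0, 2, 3, 4, 5, 6}
Sat(EX (~b | q)) = {s : some successor in {0, 2, 3, 4, 5, 6}} = {0, 1, 2, 3, 5, 6}
|Sat(EX (~b | q))| = |{0, 1, 2, 3, 5, 6}| = 6.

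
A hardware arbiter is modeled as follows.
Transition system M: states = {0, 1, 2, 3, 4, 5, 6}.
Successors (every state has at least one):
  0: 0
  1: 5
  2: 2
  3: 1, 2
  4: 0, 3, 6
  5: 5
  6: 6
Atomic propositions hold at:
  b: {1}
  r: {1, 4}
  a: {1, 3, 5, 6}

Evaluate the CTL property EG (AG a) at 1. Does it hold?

Yes

AG a: greatest fixpoint, start Z0 = {1, 3, 5, 6}, keep only states in Sat with every successor in Z. Z1 = {1, 5, 6}; fixed.
Sat(AG a) = {1, 5, 6}
EG (AG a): greatest fixpoint, start Z0 = {1, 5, 6}, keep only states in Sat with some successor in Z. Already a fixed point.
Sat(EG (AG a)) = {1, 5, 6}
1 ∈ Sat(EG (AG a)) = {1, 5, 6}, so the formula holds at 1.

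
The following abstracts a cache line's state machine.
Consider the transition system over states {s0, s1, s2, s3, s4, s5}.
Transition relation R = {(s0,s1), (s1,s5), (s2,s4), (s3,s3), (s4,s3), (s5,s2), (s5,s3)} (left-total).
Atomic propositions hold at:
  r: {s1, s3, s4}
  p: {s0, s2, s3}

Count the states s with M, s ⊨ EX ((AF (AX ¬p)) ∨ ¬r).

Sat(¬p) = {s1, s4, s5}
Sat(AX ¬p) = {s : every successor in {s1, s4, s5}} = {s0, s1, s2}
AF (AX ¬p): least fixpoint, start Z0 = {s0, s1, s2}, add states with every successor in Z. Already a fixed point.
Sat(AF (AX ¬p)) = {s0, s1, s2}
Sat(¬r) = {s0, s2, s5}
Sat((AF (AX ¬p)) ∨ ¬r) = {s0, s1, s2, s5}
Sat(EX ((AF (AX ¬p)) ∨ ¬r)) = {s : some successor in {s0, s1, s2, s5}} = {s0, s1, s5}
|Sat(EX ((AF (AX ¬p)) ∨ ¬r))| = |{s0, s1, s5}| = 3.

3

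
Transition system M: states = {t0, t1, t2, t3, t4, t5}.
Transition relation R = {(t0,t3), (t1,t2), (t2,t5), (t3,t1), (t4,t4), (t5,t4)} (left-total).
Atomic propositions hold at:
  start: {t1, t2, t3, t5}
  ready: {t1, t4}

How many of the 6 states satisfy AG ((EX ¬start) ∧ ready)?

1

Sat(¬start) = {t0, t4}
Sat(EX ¬start) = {s : some successor in {t0, t4}} = {t4, t5}
Sat((EX ¬start) ∧ ready) = {t4}
AG ((EX ¬start) ∧ ready): greatest fixpoint, start Z0 = {t4}, keep only states in Sat with every successor in Z. Already a fixed point.
Sat(AG ((EX ¬start) ∧ ready)) = {t4}
|Sat(AG ((EX ¬start) ∧ ready))| = |{t4}| = 1.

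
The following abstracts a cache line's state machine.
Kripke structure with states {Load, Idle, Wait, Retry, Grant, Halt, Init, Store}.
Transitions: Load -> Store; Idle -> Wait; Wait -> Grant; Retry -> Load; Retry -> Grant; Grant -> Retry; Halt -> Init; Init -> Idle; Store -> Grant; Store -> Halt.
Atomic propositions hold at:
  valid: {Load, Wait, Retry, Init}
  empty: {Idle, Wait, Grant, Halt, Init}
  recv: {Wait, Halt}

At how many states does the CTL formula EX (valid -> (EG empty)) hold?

EG empty: greatest fixpoint, start Z0 = {Idle, Wait, Grant, Halt, Init}, keep only states in Sat with some successor in Z. Z1 = {Idle, Wait, Halt, Init}; Z2 = {Idle, Halt, Init}; Z3 = {Halt, Init}; Z4 = {Halt}; Z5 = ∅; fixed.
Sat(EG empty) = ∅
Sat(valid -> (EG empty)) = {Idle, Grant, Halt, Store}
Sat(EX (valid -> (EG empty))) = {s : some successor in {Idle, Grant, Halt, Store}} = {Load, Wait, Retry, Init, Store}
|Sat(EX (valid -> (EG empty)))| = |{Load, Wait, Retry, Init, Store}| = 5.

5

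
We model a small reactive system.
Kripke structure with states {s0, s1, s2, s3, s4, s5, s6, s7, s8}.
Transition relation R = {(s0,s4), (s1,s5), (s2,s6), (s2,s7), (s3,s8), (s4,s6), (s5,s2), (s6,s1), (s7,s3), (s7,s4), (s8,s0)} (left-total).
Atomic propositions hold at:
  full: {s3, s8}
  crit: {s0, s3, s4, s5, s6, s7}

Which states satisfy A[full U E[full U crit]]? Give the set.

{s0, s3, s4, s5, s6, s7, s8}

E[full U crit]: least fixpoint, start Z0 = Sat(crit) = {s0, s3, s4, s5, s6, s7}, add states in Sat(full) with some successor in Z. Z1 = {s0, s3, s4, s5, s6, s7, s8}; fixed.
Sat(E[full U crit]) = {s0, s3, s4, s5, s6, s7, s8}
A[full U E[full U crit]]: least fixpoint, start Z0 = Sat(E[full U crit]) = {s0, s3, s4, s5, s6, s7, s8}, add states in Sat(full) with every successor in Z. Already a fixed point.
Sat(A[full U E[full U crit]]) = {s0, s3, s4, s5, s6, s7, s8}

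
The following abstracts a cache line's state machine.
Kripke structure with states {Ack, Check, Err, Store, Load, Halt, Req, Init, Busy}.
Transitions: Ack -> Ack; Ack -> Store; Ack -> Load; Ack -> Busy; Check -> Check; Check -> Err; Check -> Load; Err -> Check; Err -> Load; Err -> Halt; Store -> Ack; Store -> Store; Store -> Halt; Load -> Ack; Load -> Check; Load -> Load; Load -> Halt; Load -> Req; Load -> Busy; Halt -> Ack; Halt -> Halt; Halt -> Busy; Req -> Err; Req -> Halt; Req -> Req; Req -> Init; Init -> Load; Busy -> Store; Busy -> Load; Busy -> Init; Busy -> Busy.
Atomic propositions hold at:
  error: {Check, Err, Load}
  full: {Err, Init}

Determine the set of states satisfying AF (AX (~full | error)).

Sat(~full) = {Ack, Check, Store, Load, Halt, Req, Busy}
Sat(~full | error) = {Ack, Check, Err, Store, Load, Halt, Req, Busy}
Sat(AX (~full | error)) = {s : every successor in {Ack, Check, Err, Store, Load, Halt, Req, Busy}} = {Ack, Check, Err, Store, Load, Halt, Init}
AF (AX (~full | error)): least fixpoint, start Z0 = {Ack, Check, Err, Store, Load, Halt, Init}, add states with every successor in Z. Already a fixed point.
Sat(AF (AX (~full | error))) = {Ack, Check, Err, Store, Load, Halt, Init}

{Ack, Check, Err, Store, Load, Halt, Init}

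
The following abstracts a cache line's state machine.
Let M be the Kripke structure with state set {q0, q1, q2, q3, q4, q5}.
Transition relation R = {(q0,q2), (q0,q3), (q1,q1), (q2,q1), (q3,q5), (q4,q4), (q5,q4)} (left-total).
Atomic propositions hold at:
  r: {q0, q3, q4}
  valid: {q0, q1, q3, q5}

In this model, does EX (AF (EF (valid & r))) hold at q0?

Sat(valid & r) = {q0, q3}
EF (valid & r): least fixpoint, start Z0 = {q0, q3}, add states with some successor in Z. Already a fixed point.
Sat(EF (valid & r)) = {q0, q3}
AF (EF (valid & r)): least fixpoint, start Z0 = {q0, q3}, add states with every successor in Z. Already a fixed point.
Sat(AF (EF (valid & r))) = {q0, q3}
Sat(EX (AF (EF (valid & r)))) = {s : some successor in {q0, q3}} = {q0}
q0 ∈ Sat(EX (AF (EF (valid & r)))) = {q0}, so the formula holds at q0.

Yes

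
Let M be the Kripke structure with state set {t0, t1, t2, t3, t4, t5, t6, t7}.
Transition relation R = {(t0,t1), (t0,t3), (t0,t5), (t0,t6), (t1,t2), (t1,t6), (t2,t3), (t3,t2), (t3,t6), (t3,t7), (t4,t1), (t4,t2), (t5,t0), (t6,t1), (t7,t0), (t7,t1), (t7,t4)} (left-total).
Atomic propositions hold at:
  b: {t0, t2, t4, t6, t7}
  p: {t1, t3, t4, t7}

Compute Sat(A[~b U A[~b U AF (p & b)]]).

{t4, t7}

Sat(~b) = {t1, t3, t5}
Sat(p & b) = {t4, t7}
AF (p & b): least fixpoint, start Z0 = {t4, t7}, add states with every successor in Z. Already a fixed point.
Sat(AF (p & b)) = {t4, t7}
A[~b U AF (p & b)]: least fixpoint, start Z0 = Sat(AF (p & b)) = {t4, t7}, add states in Sat(~b) with every successor in Z. Already a fixed point.
Sat(A[~b U AF (p & b)]) = {t4, t7}
A[~b U A[~b U AF (p & b)]]: least fixpoint, start Z0 = Sat(A[~b U AF (p & b)]) = {t4, t7}, add states in Sat(~b) with every successor in Z. Already a fixed point.
Sat(A[~b U A[~b U AF (p & b)]]) = {t4, t7}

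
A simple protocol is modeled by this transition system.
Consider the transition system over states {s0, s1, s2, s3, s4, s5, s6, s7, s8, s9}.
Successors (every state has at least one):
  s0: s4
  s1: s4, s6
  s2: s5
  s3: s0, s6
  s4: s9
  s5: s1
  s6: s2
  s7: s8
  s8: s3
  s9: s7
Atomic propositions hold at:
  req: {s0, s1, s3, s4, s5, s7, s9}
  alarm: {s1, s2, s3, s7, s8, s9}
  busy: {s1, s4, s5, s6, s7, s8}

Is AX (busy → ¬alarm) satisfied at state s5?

Sat(¬alarm) = {s0, s4, s5, s6}
Sat(busy → ¬alarm) = {s0, s2, s3, s4, s5, s6, s9}
Sat(AX (busy → ¬alarm)) = {s : every successor in {s0, s2, s3, s4, s5, s6, s9}} = {s0, s1, s2, s3, s4, s6, s8}
s5 ∉ Sat(AX (busy → ¬alarm)) = {s0, s1, s2, s3, s4, s6, s8}, so the formula does not hold at s5.

No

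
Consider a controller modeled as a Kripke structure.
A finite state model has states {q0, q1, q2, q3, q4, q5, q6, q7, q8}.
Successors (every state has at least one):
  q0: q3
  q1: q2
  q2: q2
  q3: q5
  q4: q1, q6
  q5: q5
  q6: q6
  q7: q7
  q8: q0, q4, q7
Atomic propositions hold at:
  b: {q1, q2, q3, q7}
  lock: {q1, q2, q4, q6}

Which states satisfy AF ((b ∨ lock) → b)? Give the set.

Sat(b ∨ lock) = {q1, q2, q3, q4, q6, q7}
Sat((b ∨ lock) → b) = {q0, q1, q2, q3, q5, q7, q8}
AF ((b ∨ lock) → b): least fixpoint, start Z0 = {q0, q1, q2, q3, q5, q7, q8}, add states with every successor in Z. Already a fixed point.
Sat(AF ((b ∨ lock) → b)) = {q0, q1, q2, q3, q5, q7, q8}

{q0, q1, q2, q3, q5, q7, q8}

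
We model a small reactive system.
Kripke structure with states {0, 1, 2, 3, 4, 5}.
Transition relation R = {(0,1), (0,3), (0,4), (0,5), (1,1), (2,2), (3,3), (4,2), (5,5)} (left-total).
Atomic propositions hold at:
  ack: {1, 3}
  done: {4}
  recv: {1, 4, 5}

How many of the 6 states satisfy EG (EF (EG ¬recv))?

4

Sat(¬recv) = {0, 2, 3}
EG ¬recv: greatest fixpoint, start Z0 = {0, 2, 3}, keep only states in Sat with some successor in Z. Already a fixed point.
Sat(EG ¬recv) = {0, 2, 3}
EF (EG ¬recv): least fixpoint, start Z0 = {0, 2, 3}, add states with some successor in Z. Z1 = {0, 2, 3, 4}; fixed.
Sat(EF (EG ¬recv)) = {0, 2, 3, 4}
EG (EF (EG ¬recv)): greatest fixpoint, start Z0 = {0, 2, 3, 4}, keep only states in Sat with some successor in Z. Already a fixed point.
Sat(EG (EF (EG ¬recv))) = {0, 2, 3, 4}
|Sat(EG (EF (EG ¬recv)))| = |{0, 2, 3, 4}| = 4.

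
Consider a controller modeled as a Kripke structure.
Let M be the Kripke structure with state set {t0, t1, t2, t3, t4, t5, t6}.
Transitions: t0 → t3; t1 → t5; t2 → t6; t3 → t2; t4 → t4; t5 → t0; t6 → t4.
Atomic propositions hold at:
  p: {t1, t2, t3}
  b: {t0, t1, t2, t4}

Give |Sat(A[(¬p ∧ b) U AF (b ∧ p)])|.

5

Sat(¬p) = {t0, t4, t5, t6}
Sat(¬p ∧ b) = {t0, t4}
Sat(b ∧ p) = {t1, t2}
AF (b ∧ p): least fixpoint, start Z0 = {t1, t2}, add states with every successor in Z. Z1 = {t1, t2, t3}; Z2 = {t0, t1, t2, t3}; Z3 = {t0, t1, t2, t3, t5}; fixed.
Sat(AF (b ∧ p)) = {t0, t1, t2, t3, t5}
A[(¬p ∧ b) U AF (b ∧ p)]: least fixpoint, start Z0 = Sat(AF (b ∧ p)) = {t0, t1, t2, t3, t5}, add states in Sat(¬p ∧ b) with every successor in Z. Already a fixed point.
Sat(A[(¬p ∧ b) U AF (b ∧ p)]) = {t0, t1, t2, t3, t5}
|Sat(A[(¬p ∧ b) U AF (b ∧ p)])| = |{t0, t1, t2, t3, t5}| = 5.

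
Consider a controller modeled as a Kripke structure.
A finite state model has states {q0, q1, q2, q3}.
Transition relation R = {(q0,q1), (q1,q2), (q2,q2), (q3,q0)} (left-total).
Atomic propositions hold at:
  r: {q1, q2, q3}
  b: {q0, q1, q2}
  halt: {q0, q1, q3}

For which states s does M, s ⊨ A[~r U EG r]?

Sat(~r) = {q0}
EG r: greatest fixpoint, start Z0 = {q1, q2, q3}, keep only states in Sat with some successor in Z. Z1 = {q1, q2}; fixed.
Sat(EG r) = {q1, q2}
A[~r U EG r]: least fixpoint, start Z0 = Sat(EG r) = {q1, q2}, add states in Sat(~r) with every successor in Z. Z1 = {q0, q1, q2}; fixed.
Sat(A[~r U EG r]) = {q0, q1, q2}

{q0, q1, q2}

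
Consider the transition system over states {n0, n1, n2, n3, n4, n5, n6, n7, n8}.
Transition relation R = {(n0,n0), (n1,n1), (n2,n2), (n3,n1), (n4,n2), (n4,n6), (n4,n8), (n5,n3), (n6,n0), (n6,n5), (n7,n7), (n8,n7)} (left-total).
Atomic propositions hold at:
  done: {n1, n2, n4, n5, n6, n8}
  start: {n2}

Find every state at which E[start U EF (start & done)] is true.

Sat(start & done) = {n2}
EF (start & done): least fixpoint, start Z0 = {n2}, add states with some successor in Z. Z1 = {n2, n4}; fixed.
Sat(EF (start & done)) = {n2, n4}
E[start U EF (start & done)]: least fixpoint, start Z0 = Sat(EF (start & done)) = {n2, n4}, add states in Sat(start) with some successor in Z. Already a fixed point.
Sat(E[start U EF (start & done)]) = {n2, n4}

{n2, n4}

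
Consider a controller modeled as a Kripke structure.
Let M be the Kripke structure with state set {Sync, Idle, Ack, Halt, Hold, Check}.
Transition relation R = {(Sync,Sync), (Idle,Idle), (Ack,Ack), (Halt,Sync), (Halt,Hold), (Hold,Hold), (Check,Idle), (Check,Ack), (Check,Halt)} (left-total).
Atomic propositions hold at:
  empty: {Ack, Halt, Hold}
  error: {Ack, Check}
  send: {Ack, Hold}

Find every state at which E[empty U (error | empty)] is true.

Sat(error | empty) = {Ack, Halt, Hold, Check}
E[empty U (error | empty)]: least fixpoint, start Z0 = Sat((error | empty)) = {Ack, Halt, Hold, Check}, add states in Sat(empty) with some successor in Z. Already a fixed point.
Sat(E[empty U (error | empty)]) = {Ack, Halt, Hold, Check}

{Ack, Halt, Hold, Check}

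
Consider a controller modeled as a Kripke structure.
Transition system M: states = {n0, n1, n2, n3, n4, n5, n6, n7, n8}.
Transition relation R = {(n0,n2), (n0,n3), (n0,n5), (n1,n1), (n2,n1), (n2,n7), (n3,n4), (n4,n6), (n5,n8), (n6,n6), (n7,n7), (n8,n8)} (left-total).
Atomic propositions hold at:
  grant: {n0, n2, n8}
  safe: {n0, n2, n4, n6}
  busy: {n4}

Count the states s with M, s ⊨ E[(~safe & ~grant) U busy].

Sat(~safe) = {n1, n3, n5, n7, n8}
Sat(~grant) = {n1, n3, n4, n5, n6, n7}
Sat(~safe & ~grant) = {n1, n3, n5, n7}
E[(~safe & ~grant) U busy]: least fixpoint, start Z0 = Sat(busy) = {n4}, add states in Sat(~safe & ~grant) with some successor in Z. Z1 = {n3, n4}; fixed.
Sat(E[(~safe & ~grant) U busy]) = {n3, n4}
|Sat(E[(~safe & ~grant) U busy])| = |{n3, n4}| = 2.

2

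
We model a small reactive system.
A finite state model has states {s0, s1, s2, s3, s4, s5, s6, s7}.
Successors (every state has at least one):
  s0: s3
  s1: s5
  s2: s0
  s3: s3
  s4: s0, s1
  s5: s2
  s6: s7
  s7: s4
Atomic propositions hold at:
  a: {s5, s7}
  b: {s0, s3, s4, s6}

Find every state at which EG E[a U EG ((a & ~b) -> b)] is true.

{s0, s2, s3, s4, s5, s7}

Sat(~b) = {s1, s2, s5, s7}
Sat(a & ~b) = {s5, s7}
Sat((a & ~b) -> b) = {s0, s1, s2, s3, s4, s6}
EG ((a & ~b) -> b): greatest fixpoint, start Z0 = {s0, s1, s2, s3, s4, s6}, keep only states in Sat with some successor in Z. Z1 = {s0, s2, s3, s4}; fixed.
Sat(EG ((a & ~b) -> b)) = {s0, s2, s3, s4}
E[a U EG ((a & ~b) -> b)]: least fixpoint, start Z0 = Sat(EG ((a & ~b) -> b)) = {s0, s2, s3, s4}, add states in Sat(a) with some successor in Z. Z1 = {s0, s2, s3, s4, s5, s7}; fixed.
Sat(E[a U EG ((a & ~b) -> b)]) = {s0, s2, s3, s4, s5, s7}
EG E[a U EG ((a & ~b) -> b)]: greatest fixpoint, start Z0 = {s0, s2, s3, s4, s5, s7}, keep only states in Sat with some successor in Z. Already a fixed point.
Sat(EG E[a U EG ((a & ~b) -> b)]) = {s0, s2, s3, s4, s5, s7}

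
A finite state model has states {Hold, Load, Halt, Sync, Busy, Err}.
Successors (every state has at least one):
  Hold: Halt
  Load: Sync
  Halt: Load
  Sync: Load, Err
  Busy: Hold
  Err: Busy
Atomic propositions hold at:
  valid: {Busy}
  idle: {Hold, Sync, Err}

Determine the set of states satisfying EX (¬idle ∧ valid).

Sat(¬idle) = {Load, Halt, Busy}
Sat(¬idle ∧ valid) = {Busy}
Sat(EX (¬idle ∧ valid)) = {s : some successor in {Busy}} = {Err}

{Err}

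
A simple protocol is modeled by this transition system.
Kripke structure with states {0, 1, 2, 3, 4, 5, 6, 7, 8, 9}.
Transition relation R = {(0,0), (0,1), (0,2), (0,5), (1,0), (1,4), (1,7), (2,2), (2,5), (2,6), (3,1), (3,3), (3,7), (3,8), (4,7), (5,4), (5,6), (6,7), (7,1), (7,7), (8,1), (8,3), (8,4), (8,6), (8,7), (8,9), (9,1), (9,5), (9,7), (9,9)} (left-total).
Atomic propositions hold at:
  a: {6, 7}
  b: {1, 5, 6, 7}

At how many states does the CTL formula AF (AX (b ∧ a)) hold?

Sat(b ∧ a) = {6, 7}
Sat(AX (b ∧ a)) = {s : every successor in {6, 7}} = {4, 6}
AF (AX (b ∧ a)): least fixpoint, start Z0 = {4, 6}, add states with every successor in Z. Z1 = {4, 5, 6}; fixed.
Sat(AF (AX (b ∧ a))) = {4, 5, 6}
|Sat(AF (AX (b ∧ a)))| = |{4, 5, 6}| = 3.

3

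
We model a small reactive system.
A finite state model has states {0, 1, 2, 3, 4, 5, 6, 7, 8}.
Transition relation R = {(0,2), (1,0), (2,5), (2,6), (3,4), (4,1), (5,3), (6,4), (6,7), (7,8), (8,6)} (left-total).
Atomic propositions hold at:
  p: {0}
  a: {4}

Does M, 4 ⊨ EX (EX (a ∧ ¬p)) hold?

No

Sat(¬p) = {1, 2, 3, 4, 5, 6, 7, 8}
Sat(a ∧ ¬p) = {4}
Sat(EX (a ∧ ¬p)) = {s : some successor in {4}} = {3, 6}
Sat(EX (EX (a ∧ ¬p))) = {s : some successor in {3, 6}} = {2, 5, 8}
4 ∉ Sat(EX (EX (a ∧ ¬p))) = {2, 5, 8}, so the formula does not hold at 4.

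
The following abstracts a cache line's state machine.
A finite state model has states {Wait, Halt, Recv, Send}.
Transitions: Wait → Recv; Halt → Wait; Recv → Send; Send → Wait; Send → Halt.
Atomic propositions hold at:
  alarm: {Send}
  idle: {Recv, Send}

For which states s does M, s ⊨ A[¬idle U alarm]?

{Send}

Sat(¬idle) = {Wait, Halt}
A[¬idle U alarm]: least fixpoint, start Z0 = Sat(alarm) = {Send}, add states in Sat(¬idle) with every successor in Z. Already a fixed point.
Sat(A[¬idle U alarm]) = {Send}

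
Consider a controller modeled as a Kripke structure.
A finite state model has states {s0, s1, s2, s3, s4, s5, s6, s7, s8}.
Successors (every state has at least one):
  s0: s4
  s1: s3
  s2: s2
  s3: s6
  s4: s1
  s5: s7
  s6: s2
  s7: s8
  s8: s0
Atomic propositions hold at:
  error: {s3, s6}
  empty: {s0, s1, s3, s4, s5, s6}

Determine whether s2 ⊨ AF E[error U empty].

No

E[error U empty]: least fixpoint, start Z0 = Sat(empty) = {s0, s1, s3, s4, s5, s6}, add states in Sat(error) with some successor in Z. Already a fixed point.
Sat(E[error U empty]) = {s0, s1, s3, s4, s5, s6}
AF E[error U empty]: least fixpoint, start Z0 = {s0, s1, s3, s4, s5, s6}, add states with every successor in Z. Z1 = {s0, s1, s3, s4, s5, s6, s8}; Z2 = {s0, s1, s3, s4, s5, s6, s7, s8}; fixed.
Sat(AF E[error U empty]) = {s0, s1, s3, s4, s5, s6, s7, s8}
s2 ∉ Sat(AF E[error U empty]) = {s0, s1, s3, s4, s5, s6, s7, s8}, so the formula does not hold at s2.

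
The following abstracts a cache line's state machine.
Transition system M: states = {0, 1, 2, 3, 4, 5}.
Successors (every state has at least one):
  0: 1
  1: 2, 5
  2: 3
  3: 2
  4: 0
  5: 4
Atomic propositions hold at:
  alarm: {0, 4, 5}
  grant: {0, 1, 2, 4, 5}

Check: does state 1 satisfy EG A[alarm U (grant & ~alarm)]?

Yes

Sat(~alarm) = {1, 2, 3}
Sat(grant & ~alarm) = {1, 2}
A[alarm U (grant & ~alarm)]: least fixpoint, start Z0 = Sat((grant & ~alarm)) = {1, 2}, add states in Sat(alarm) with every successor in Z. Z1 = {0, 1, 2}; Z2 = {0, 1, 2, 4}; Z3 = {0, 1, 2, 4, 5}; fixed.
Sat(A[alarm U (grant & ~alarm)]) = {0, 1, 2, 4, 5}
EG A[alarm U (grant & ~alarm)]: greatest fixpoint, start Z0 = {0, 1, 2, 4, 5}, keep only states in Sat with some successor in Z. Z1 = {0, 1, 4, 5}; fixed.
Sat(EG A[alarm U (grant & ~alarm)]) = {0, 1, 4, 5}
1 ∈ Sat(EG A[alarm U (grant & ~alarm)]) = {0, 1, 4, 5}, so the formula holds at 1.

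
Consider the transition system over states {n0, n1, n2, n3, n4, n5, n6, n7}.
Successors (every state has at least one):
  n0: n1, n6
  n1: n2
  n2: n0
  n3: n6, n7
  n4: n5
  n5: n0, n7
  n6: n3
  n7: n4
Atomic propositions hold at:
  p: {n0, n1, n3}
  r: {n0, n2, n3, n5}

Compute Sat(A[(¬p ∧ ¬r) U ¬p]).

Sat(¬p) = {n2, n4, n5, n6, n7}
Sat(¬r) = {n1, n4, n6, n7}
Sat(¬p ∧ ¬r) = {n4, n6, n7}
A[(¬p ∧ ¬r) U ¬p]: least fixpoint, start Z0 = Sat(¬p) = {n2, n4, n5, n6, n7}, add states in Sat(¬p ∧ ¬r) with every successor in Z. Already a fixed point.
Sat(A[(¬p ∧ ¬r) U ¬p]) = {n2, n4, n5, n6, n7}

{n2, n4, n5, n6, n7}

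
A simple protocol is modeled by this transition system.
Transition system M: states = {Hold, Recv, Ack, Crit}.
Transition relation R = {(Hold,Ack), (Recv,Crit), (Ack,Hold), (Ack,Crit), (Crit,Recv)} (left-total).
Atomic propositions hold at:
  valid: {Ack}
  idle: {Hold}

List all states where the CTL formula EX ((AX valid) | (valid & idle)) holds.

Sat(AX valid) = {s : every successor in {Ack}} = {Hold}
Sat(valid & idle) = ∅
Sat((AX valid) | (valid & idle)) = {Hold}
Sat(EX ((AX valid) | (valid & idle))) = {s : some successor in {Hold}} = {Ack}

{Ack}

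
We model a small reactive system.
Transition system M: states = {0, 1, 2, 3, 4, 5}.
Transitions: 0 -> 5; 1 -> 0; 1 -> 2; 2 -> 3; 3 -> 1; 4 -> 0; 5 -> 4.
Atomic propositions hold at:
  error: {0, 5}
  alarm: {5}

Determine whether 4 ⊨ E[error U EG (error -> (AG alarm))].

AG alarm: greatest fixpoint, start Z0 = {5}, keep only states in Sat with every successor in Z. Z1 = ∅; fixed.
Sat(AG alarm) = ∅
Sat(error -> (AG alarm)) = {1, 2, 3, 4}
EG (error -> (AG alarm)): greatest fixpoint, start Z0 = {1, 2, 3, 4}, keep only states in Sat with some successor in Z. Z1 = {1, 2, 3}; fixed.
Sat(EG (error -> (AG alarm))) = {1, 2, 3}
E[error U EG (error -> (AG alarm))]: least fixpoint, start Z0 = Sat(EG (error -> (AG alarm))) = {1, 2, 3}, add states in Sat(error) with some successor in Z. Already a fixed point.
Sat(E[error U EG (error -> (AG alarm))]) = {1, 2, 3}
4 ∉ Sat(E[error U EG (error -> (AG alarm))]) = {1, 2, 3}, so the formula does not hold at 4.

No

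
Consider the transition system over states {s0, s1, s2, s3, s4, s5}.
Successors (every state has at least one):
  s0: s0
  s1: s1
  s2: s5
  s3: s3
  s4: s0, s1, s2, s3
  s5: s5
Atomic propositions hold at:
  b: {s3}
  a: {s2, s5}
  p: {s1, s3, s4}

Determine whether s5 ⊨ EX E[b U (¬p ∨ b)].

Sat(¬p) = {s0, s2, s5}
Sat(¬p ∨ b) = {s0, s2, s3, s5}
E[b U (¬p ∨ b)]: least fixpoint, start Z0 = Sat((¬p ∨ b)) = {s0, s2, s3, s5}, add states in Sat(b) with some successor in Z. Already a fixed point.
Sat(E[b U (¬p ∨ b)]) = {s0, s2, s3, s5}
Sat(EX E[b U (¬p ∨ b)]) = {s : some successor in {s0, s2, s3, s5}} = {s0, s2, s3, s4, s5}
s5 ∈ Sat(EX E[b U (¬p ∨ b)]) = {s0, s2, s3, s4, s5}, so the formula holds at s5.

Yes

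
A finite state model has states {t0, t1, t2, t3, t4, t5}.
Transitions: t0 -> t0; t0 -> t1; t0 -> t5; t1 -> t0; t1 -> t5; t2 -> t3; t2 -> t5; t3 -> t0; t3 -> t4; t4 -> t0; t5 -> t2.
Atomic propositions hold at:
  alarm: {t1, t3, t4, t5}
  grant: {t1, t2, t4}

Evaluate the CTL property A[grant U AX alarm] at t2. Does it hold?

Sat(AX alarm) = {s : every successor in {t1, t3, t4, t5}} = {t2}
A[grant U AX alarm]: least fixpoint, start Z0 = Sat(AX alarm) = {t2}, add states in Sat(grant) with every successor in Z. Already a fixed point.
Sat(A[grant U AX alarm]) = {t2}
t2 ∈ Sat(A[grant U AX alarm]) = {t2}, so the formula holds at t2.

Yes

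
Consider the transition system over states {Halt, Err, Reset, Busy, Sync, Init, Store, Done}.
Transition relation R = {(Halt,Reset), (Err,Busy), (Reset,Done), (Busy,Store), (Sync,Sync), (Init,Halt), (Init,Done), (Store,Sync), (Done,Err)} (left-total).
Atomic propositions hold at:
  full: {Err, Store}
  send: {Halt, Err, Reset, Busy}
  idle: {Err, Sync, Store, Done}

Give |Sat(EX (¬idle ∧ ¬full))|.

3

Sat(¬idle) = {Halt, Reset, Busy, Init}
Sat(¬full) = {Halt, Reset, Busy, Sync, Init, Done}
Sat(¬idle ∧ ¬full) = {Halt, Reset, Busy, Init}
Sat(EX (¬idle ∧ ¬full)) = {s : some successor in {Halt, Reset, Busy, Init}} = {Halt, Err, Init}
|Sat(EX (¬idle ∧ ¬full))| = |{Halt, Err, Init}| = 3.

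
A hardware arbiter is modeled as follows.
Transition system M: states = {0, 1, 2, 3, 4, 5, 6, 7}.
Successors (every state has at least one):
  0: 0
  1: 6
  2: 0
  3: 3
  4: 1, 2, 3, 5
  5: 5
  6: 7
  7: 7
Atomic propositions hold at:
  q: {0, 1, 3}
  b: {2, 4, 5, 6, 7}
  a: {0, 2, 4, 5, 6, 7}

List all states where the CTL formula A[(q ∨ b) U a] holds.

Sat(q ∨ b) = {0, 1, 2, 3, 4, 5, 6, 7}
A[(q ∨ b) U a]: least fixpoint, start Z0 = Sat(a) = {0, 2, 4, 5, 6, 7}, add states in Sat(q ∨ b) with every successor in Z. Z1 = {0, 1, 2, 4, 5, 6, 7}; fixed.
Sat(A[(q ∨ b) U a]) = {0, 1, 2, 4, 5, 6, 7}

{0, 1, 2, 4, 5, 6, 7}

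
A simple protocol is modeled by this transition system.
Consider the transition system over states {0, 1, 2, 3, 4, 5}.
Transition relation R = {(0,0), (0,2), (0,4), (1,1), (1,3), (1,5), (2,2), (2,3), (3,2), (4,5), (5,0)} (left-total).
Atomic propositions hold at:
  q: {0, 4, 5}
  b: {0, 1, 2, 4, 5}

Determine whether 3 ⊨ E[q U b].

E[q U b]: least fixpoint, start Z0 = Sat(b) = {0, 1, 2, 4, 5}, add states in Sat(q) with some successor in Z. Already a fixed point.
Sat(E[q U b]) = {0, 1, 2, 4, 5}
3 ∉ Sat(E[q U b]) = {0, 1, 2, 4, 5}, so the formula does not hold at 3.

No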